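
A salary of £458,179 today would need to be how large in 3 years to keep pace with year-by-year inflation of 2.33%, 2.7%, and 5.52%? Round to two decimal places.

£508,093.20

Cumulative price-level factor: 1.0233 × 1.027 × 1.0552 ≈ 1.1089403863.
The nominal amount required is £458,179 scaled up by that factor.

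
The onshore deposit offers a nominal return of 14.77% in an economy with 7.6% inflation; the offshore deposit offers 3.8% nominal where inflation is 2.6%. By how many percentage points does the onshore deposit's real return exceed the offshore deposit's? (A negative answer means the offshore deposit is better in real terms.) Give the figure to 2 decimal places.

The onshore deposit real return: 1.1477/1.076 − 1 = 6.664%.
The offshore deposit real return: 1.038/1.026 − 1 = 1.170%.
Difference: 6.664 − 1.170 = 5.494 pp.

5.49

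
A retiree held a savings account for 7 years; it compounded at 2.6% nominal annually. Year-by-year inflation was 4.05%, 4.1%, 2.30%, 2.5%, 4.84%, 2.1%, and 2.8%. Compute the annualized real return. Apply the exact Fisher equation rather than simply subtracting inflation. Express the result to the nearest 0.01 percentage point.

Cumulative inflation factor: 1.0405 × 1.041 × 1.0230 × 1.025 × 1.0484 × 1.021 × 1.028 ≈ 1.24979.
Nominal growth factor: 1.19683. Real growth factor = 1.19683 / 1.24979 ≈ 0.95762.
Annualized: 0.95762^(1/7) − 1 ≈ -0.00617.

-0.62%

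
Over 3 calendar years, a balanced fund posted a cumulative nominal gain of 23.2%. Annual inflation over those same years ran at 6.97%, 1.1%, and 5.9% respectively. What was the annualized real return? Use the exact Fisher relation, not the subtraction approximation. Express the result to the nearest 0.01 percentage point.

2.46%

Cumulative inflation factor: 1.0697 × 1.011 × 1.059 ≈ 1.14527.
Nominal growth factor: 1.23200. Real growth factor = 1.23200 / 1.14527 ≈ 1.07573.
Annualized: 1.07573^(1/3) − 1 ≈ 0.02463.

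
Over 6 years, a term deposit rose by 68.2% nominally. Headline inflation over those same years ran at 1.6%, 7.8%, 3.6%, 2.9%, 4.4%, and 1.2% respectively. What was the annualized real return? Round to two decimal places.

Cumulative inflation factor: 1.016 × 1.078 × 1.036 × 1.029 × 1.044 × 1.012 ≈ 1.23358.
Nominal growth factor: 1.68200. Real growth factor = 1.68200 / 1.23358 ≈ 1.36351.
Annualized: 1.36351^(1/6) − 1 ≈ 0.05304.

5.30%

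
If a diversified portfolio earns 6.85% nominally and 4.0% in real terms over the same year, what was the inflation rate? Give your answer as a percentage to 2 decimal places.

From (1+r_nom) = (1+r_real)(1+π), we get 1+π = (1 + 6.85%)/(1 + 4.0%) = 1.0685/1.040 ≈ 1.02740.
So π ≈ 2.7404%.

2.74%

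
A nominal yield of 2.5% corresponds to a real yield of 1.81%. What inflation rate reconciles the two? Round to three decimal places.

From (1+r_nom) = (1+r_real)(1+π), we get 1+π = (1 + 2.5%)/(1 + 1.81%) = 1.025/1.0181 ≈ 1.00678.
So π ≈ 0.6777%.

0.678%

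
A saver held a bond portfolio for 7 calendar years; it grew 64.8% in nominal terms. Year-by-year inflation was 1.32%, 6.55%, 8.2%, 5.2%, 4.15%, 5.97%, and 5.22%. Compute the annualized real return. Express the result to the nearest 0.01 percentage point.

2.08%

Cumulative inflation factor: 1.0132 × 1.0655 × 1.082 × 1.052 × 1.0415 × 1.0597 × 1.0522 ≈ 1.42703.
Nominal growth factor: 1.64800. Real growth factor = 1.64800 / 1.42703 ≈ 1.15485.
Annualized: 1.15485^(1/7) − 1 ≈ 0.02078.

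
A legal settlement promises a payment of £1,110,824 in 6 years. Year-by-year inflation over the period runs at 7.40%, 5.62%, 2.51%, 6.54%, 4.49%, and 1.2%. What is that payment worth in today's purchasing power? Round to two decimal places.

£847,931.25

Price-level factor over 6 years: 1.0740 × 1.0562 × 1.0251 × 1.0654 × 1.0449 × 1.012 ≈ 1.3100401684.
Purchasing power today: £1,110,824 divided by that factor.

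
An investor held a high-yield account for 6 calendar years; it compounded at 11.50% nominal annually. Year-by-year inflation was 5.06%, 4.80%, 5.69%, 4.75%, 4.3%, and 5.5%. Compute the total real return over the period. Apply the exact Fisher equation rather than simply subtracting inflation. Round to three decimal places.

Cumulative inflation factor: 1.0506 × 1.0480 × 1.0569 × 1.0475 × 1.043 × 1.055 ≈ 1.34129.
Nominal growth factor: 1.92154. Real growth factor = 1.92154 / 1.34129 ≈ 1.43260.
Total real return ≈ 43.2603%.

43.260%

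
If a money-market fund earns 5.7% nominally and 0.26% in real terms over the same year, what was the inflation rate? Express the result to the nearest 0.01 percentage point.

From (1+r_nom) = (1+r_real)(1+π), we get 1+π = (1 + 5.7%)/(1 + 0.26%) = 1.057/1.0026 ≈ 1.05426.
So π ≈ 5.4259%.

5.43%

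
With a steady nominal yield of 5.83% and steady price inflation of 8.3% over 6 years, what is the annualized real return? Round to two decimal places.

-2.28%

With constant rates the annual real return is the same each year: (1+5.83%)/(1+8.3%) − 1 = -0.02281.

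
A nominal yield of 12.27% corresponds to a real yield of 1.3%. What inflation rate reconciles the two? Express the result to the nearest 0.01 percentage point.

From (1+r_nom) = (1+r_real)(1+π), we get 1+π = (1 + 12.27%)/(1 + 1.3%) = 1.1227/1.013 ≈ 1.10829.
So π ≈ 10.8292%.

10.83%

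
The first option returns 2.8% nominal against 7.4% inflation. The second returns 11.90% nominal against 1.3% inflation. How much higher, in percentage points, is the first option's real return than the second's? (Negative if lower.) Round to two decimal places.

The first option real return: 1.028/1.074 − 1 = -4.283%.
The second real return: 1.1190/1.013 − 1 = 10.464%.
Difference: -4.283 − 10.464 = -14.747 pp.

-14.75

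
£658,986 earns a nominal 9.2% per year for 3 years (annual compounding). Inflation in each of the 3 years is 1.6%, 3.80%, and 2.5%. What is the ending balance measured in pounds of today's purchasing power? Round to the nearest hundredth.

Nominal value at maturity: £658,986 × (1 + 9.2%)^3 ≈ £858,112.25.
Price-level factor over 3 years: 1.016 × 1.0380 × 1.025 = 1.0809732.
The maturity value deflated by that factor is the answer in today's purchasing power.

£793,833.05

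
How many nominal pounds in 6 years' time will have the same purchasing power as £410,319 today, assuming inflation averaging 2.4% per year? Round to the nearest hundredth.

£473,065.60

Cumulative price-level factor: (1+2.4%)^6 ≈ 1.1529215046.
The nominal amount required is £410,319 scaled up by that factor.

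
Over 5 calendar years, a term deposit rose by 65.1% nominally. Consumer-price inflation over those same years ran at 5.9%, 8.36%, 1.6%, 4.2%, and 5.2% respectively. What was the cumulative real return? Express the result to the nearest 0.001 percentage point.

29.183%

Cumulative inflation factor: 1.059 × 1.0836 × 1.016 × 1.042 × 1.052 ≈ 1.27803.
Nominal growth factor: 1.65100. Real growth factor = 1.65100 / 1.27803 ≈ 1.29183.
Total real return ≈ 29.1829%.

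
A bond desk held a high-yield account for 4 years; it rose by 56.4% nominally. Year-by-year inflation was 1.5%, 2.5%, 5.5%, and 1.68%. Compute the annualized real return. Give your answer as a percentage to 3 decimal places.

8.803%

Cumulative inflation factor: 1.015 × 1.025 × 1.055 × 1.0168 ≈ 1.11604.
Nominal growth factor: 1.56400. Real growth factor = 1.56400 / 1.11604 ≈ 1.40139.
Annualized: 1.40139^(1/4) − 1 ≈ 0.08803.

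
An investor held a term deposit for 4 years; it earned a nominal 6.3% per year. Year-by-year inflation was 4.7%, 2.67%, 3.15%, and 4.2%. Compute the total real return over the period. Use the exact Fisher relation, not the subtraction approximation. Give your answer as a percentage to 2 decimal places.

Cumulative inflation factor: 1.047 × 1.0267 × 1.0315 × 1.042 ≈ 1.15539.
Nominal growth factor: 1.27683. Real growth factor = 1.27683 / 1.15539 ≈ 1.10511.
Total real return ≈ 10.5111%.

10.51%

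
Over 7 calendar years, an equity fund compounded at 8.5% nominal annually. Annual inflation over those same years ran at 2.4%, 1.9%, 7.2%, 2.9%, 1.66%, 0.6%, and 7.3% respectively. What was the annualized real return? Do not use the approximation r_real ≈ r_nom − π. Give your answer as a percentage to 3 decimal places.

Cumulative inflation factor: 1.024 × 1.019 × 1.072 × 1.029 × 1.0166 × 1.006 × 1.073 ≈ 1.26308.
Nominal growth factor: 1.77014. Real growth factor = 1.77014 / 1.26308 ≈ 1.40145.
Annualized: 1.40145^(1/7) − 1 ≈ 0.04940.

4.940%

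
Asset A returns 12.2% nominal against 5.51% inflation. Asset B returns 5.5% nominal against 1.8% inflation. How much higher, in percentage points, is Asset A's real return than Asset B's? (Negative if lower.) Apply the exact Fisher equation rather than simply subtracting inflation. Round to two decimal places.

2.71

Asset A real return: 1.122/1.0551 − 1 = 6.341%.
Asset B real return: 1.055/1.018 − 1 = 3.635%.
Difference: 6.341 − 3.635 = 2.706 pp.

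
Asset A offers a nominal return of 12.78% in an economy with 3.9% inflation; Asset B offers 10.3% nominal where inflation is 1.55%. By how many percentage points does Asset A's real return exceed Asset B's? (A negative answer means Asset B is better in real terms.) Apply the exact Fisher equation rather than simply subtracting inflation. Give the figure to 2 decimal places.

-0.07

Asset A real return: 1.1278/1.039 − 1 = 8.547%.
Asset B real return: 1.103/1.0155 − 1 = 8.616%.
Difference: 8.547 − 8.616 = -0.069 pp.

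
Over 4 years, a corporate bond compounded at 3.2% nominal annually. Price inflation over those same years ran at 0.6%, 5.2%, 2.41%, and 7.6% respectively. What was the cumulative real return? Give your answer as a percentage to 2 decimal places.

Cumulative inflation factor: 1.006 × 1.052 × 1.0241 × 1.076 ≈ 1.16619.
Nominal growth factor: 1.13428. Real growth factor = 1.13428 / 1.16619 ≈ 0.97264.
Total real return ≈ -2.7364%.

-2.74%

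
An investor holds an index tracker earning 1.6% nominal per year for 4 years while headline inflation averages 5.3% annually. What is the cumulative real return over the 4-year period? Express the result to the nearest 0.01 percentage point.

-13.33%

The annual real rate is (1+1.6%)/(1+5.3%) − 1 = -3.5138%.
Compounded over 4 years: (1 + -0.035138)^4 − 1 ≈ -0.13331.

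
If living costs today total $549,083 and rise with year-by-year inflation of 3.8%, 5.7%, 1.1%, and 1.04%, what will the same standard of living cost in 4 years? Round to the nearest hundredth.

Cumulative price-level factor: 1.038 × 1.057 × 1.011 × 1.0104 ≈ 1.1207708682.
Multiplying $549,083 by the price-level factor gives the future nominal sum.

$615,396.23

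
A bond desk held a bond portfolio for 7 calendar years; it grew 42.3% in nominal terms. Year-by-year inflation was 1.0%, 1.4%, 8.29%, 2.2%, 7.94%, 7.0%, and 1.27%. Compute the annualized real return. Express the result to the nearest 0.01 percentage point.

Cumulative inflation factor: 1.010 × 1.014 × 1.0829 × 1.022 × 1.0794 × 1.070 × 1.0127 ≈ 1.32570.
Nominal growth factor: 1.42300. Real growth factor = 1.42300 / 1.32570 ≈ 1.07339.
Annualized: 1.07339^(1/7) − 1 ≈ 0.01017.

1.02%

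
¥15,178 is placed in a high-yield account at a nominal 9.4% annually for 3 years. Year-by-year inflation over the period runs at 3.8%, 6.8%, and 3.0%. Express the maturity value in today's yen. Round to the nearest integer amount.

¥17,404

Nominal value at maturity: ¥15,178 × (1 + 9.4%)^3 ≈ ¥19,873.
Price-level factor over 3 years: 1.038 × 1.068 × 1.030 = 1.14184152.
Dividing the nominal maturity value by the price-level factor gives the value in today's money.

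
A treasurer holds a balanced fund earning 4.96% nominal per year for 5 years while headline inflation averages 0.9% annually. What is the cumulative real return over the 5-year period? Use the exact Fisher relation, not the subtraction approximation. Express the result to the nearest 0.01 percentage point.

The annual real rate is (1+4.96%)/(1+0.9%) − 1 = 4.0238%.
Compounded over 5 years: (1 + 0.040238)^5 − 1 ≈ 0.21804.

21.80%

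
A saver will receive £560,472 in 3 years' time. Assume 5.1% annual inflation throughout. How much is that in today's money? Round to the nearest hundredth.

Price-level factor over 3 years: (1 + 5.1%)^3 = 1.160935651.
Purchasing power today: £560,472 divided by that factor.

£482,776.11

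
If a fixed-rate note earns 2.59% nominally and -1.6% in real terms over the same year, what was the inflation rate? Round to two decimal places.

From (1+r_nom) = (1+r_real)(1+π), we get 1+π = (1 + 2.59%)/(1 − 1.6%) = 1.0259/0.984 ≈ 1.04258.
So π ≈ 4.2581%.

4.26%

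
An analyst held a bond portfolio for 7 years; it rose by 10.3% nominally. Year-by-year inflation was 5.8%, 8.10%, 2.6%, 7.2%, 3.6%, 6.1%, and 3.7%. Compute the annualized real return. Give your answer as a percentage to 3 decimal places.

-3.678%

Cumulative inflation factor: 1.058 × 1.0810 × 1.026 × 1.072 × 1.036 × 1.061 × 1.037 ≈ 1.43386.
Nominal growth factor: 1.10300. Real growth factor = 1.10300 / 1.43386 ≈ 0.76925.
Annualized: 0.76925^(1/7) − 1 ≈ -0.03678.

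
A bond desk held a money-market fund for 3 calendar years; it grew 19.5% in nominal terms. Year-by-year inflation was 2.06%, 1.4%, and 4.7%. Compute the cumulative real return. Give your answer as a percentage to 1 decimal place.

Cumulative inflation factor: 1.0206 × 1.014 × 1.047 ≈ 1.08353.
Nominal growth factor: 1.19500. Real growth factor = 1.19500 / 1.08353 ≈ 1.10288.
Total real return ≈ 10.2879%.

10.3%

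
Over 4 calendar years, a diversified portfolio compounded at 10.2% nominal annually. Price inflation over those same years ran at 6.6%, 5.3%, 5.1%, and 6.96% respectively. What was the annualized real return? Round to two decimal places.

3.98%

Cumulative inflation factor: 1.066 × 1.053 × 1.051 × 1.0696 ≈ 1.26186.
Nominal growth factor: 1.47478. Real growth factor = 1.47478 / 1.26186 ≈ 1.16874.
Annualized: 1.16874^(1/4) − 1 ≈ 0.03975.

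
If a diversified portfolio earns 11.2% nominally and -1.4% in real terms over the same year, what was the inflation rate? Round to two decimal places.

From (1+r_nom) = (1+r_real)(1+π), we get 1+π = (1 + 11.2%)/(1 − 1.4%) = 1.112/0.986 ≈ 1.12779.
So π ≈ 12.7789%.

12.78%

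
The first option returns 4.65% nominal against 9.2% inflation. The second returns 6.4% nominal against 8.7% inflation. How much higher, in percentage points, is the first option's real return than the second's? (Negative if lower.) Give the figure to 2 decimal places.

-2.05

The first option real return: 1.0465/1.092 − 1 = -4.167%.
The second real return: 1.064/1.087 − 1 = -2.116%.
Difference: -4.167 − (-2.116) = -2.051 pp.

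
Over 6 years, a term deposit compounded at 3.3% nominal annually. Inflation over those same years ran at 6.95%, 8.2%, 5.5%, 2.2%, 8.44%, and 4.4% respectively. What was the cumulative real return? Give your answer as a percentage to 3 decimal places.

Cumulative inflation factor: 1.0695 × 1.082 × 1.055 × 1.022 × 1.0844 × 1.044 ≈ 1.41254.
Nominal growth factor: 1.21507. Real growth factor = 1.21507 / 1.41254 ≈ 0.86020.
Total real return ≈ -13.9798%.

-13.980%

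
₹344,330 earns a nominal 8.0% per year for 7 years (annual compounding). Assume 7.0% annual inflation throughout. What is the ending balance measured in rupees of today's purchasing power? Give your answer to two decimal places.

Nominal value at maturity: ₹344,330 × (1 + 8.0%)^7 ≈ ₹590,121.11.
Price-level factor over 7 years: (1 + 7.0%)^7 ≈ 1.6057814765.
The maturity value deflated by that factor is the answer in today's purchasing power.

₹367,497.77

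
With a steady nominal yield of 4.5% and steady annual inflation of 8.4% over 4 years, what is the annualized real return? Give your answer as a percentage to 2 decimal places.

-3.60%

With constant rates the annual real return is the same each year: (1+4.5%)/(1+8.4%) − 1 = -0.03598.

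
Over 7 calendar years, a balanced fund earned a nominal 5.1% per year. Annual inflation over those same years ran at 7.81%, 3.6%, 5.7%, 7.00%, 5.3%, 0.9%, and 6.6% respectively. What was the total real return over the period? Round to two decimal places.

-0.99%

Cumulative inflation factor: 1.0781 × 1.036 × 1.057 × 1.0700 × 1.053 × 1.009 × 1.066 ≈ 1.43072.
Nominal growth factor: 1.41651. Real growth factor = 1.41651 / 1.43072 ≈ 0.99007.
Total real return ≈ -0.9933%.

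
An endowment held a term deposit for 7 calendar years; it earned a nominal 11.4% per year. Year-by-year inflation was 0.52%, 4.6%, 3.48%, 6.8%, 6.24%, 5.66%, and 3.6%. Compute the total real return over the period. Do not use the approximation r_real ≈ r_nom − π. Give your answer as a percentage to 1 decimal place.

Cumulative inflation factor: 1.0052 × 1.046 × 1.0348 × 1.068 × 1.0624 × 1.0566 × 1.036 ≈ 1.35136.
Nominal growth factor: 2.12910. Real growth factor = 2.12910 / 1.35136 ≈ 1.57553.
Total real return ≈ 57.5528%.

57.6%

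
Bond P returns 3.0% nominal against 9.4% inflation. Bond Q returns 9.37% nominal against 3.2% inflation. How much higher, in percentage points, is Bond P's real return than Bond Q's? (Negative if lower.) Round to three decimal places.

-11.829

Bond P real return: 1.030/1.094 − 1 = -5.8501%.
Bond Q real return: 1.0937/1.032 − 1 = 5.9787%.
Difference: -5.8501 − 5.9787 = -11.8288 pp.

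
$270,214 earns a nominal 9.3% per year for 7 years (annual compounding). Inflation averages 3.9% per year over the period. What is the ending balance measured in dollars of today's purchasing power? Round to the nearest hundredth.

$385,247.78

Nominal value at maturity: $270,214 × (1 + 9.3%)^7 ≈ $503,557.40.
Price-level factor over 7 years: (1 + 3.9%)^7 ≈ 1.3071000549.
The maturity value deflated by that factor is the answer in today's purchasing power.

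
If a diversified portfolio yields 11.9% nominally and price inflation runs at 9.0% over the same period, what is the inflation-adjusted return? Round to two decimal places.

2.66%

Real return via the Fisher equation: (1 + 11.9%)/(1 + 9.0%) − 1 = 1.119/1.090 − 1 ≈ 0.02661.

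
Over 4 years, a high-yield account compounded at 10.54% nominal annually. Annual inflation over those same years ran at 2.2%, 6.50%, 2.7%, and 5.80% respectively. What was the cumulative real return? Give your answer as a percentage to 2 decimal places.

Cumulative inflation factor: 1.022 × 1.0650 × 1.027 × 1.0580 ≈ 1.18265.
Nominal growth factor: 1.49306. Real growth factor = 1.49306 / 1.18265 ≈ 1.26247.
Total real return ≈ 26.2470%.

26.25%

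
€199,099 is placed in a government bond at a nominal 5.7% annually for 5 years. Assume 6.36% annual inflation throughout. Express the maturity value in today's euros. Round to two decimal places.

€192,997.81

Nominal value at maturity: €199,099 × (1 + 5.7%)^5 ≈ €262,690.29.
Price-level factor over 5 years: (1 + 6.36%)^5 ≈ 1.3611050437.
Dividing the nominal maturity value by the price-level factor gives the value in today's money.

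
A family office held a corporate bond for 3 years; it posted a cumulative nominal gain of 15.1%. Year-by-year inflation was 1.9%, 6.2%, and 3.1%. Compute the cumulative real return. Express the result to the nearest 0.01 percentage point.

Cumulative inflation factor: 1.019 × 1.062 × 1.031 ≈ 1.11573.
Nominal growth factor: 1.15100. Real growth factor = 1.15100 / 1.11573 ≈ 1.03162.
Total real return ≈ 3.1616%.

3.16%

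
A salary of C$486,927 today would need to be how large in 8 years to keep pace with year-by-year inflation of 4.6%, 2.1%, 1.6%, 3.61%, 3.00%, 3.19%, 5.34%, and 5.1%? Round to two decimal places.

C$644,150.77

Cumulative price-level factor: 1.046 × 1.021 × 1.016 × 1.0361 × 1.0300 × 1.0319 × 1.0534 × 1.051 ≈ 1.3228898231.
Multiplying C$486,927 by the price-level factor gives the future nominal sum.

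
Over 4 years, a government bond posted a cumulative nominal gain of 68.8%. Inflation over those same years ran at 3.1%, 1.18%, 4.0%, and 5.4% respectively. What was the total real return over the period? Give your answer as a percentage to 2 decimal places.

47.62%

Cumulative inflation factor: 1.031 × 1.0118 × 1.040 × 1.054 ≈ 1.14348.
Nominal growth factor: 1.68800. Real growth factor = 1.68800 / 1.14348 ≈ 1.47620.
Total real return ≈ 47.6200%.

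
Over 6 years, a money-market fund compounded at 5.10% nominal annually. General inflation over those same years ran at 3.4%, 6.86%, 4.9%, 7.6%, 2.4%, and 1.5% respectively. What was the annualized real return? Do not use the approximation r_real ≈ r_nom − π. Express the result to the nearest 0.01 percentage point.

0.65%

Cumulative inflation factor: 1.034 × 1.0686 × 1.049 × 1.076 × 1.024 × 1.015 ≈ 1.29625.
Nominal growth factor: 1.34777. Real growth factor = 1.34777 / 1.29625 ≈ 1.03974.
Annualized: 1.03974^(1/6) − 1 ≈ 0.00652.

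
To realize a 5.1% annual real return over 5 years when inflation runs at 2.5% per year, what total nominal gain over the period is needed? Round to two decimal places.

45.09%

Required annual nominal rate: (1+5.1%)(1+2.5%) − 1 = 7.7275%.
Cumulative over 5 years: (1 + 0.077275)^5 − 1 ≈ 0.45088.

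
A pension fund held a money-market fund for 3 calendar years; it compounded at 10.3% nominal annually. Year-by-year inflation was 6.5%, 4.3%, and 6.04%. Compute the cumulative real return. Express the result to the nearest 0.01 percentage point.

Cumulative inflation factor: 1.065 × 1.043 × 1.0604 ≈ 1.17789.
Nominal growth factor: 1.34192. Real growth factor = 1.34192 / 1.17789 ≈ 1.13926.
Total real return ≈ 13.9260%.

13.93%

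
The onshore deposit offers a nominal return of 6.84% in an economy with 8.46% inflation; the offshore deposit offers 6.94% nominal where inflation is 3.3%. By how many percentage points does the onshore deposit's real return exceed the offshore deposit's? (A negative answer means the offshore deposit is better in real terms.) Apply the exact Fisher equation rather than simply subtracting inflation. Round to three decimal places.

The onshore deposit real return: 1.0684/1.0846 − 1 = -1.4936%.
The offshore deposit real return: 1.0694/1.033 − 1 = 3.5237%.
Difference: -1.4936 − 3.5237 = -5.0173 pp.

-5.017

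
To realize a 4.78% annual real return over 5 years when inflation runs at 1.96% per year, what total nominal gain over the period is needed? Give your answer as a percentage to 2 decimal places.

Required annual nominal rate: (1+4.78%)(1+1.96%) − 1 = 6.833688%.
Cumulative over 5 years: (1 + 0.06833688)^5 − 1 ≈ 0.39169.

39.17%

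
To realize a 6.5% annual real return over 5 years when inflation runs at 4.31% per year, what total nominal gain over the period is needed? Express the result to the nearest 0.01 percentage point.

Required annual nominal rate: (1+6.5%)(1+4.31%) − 1 = 11.09015%.
Cumulative over 5 years: (1 + 0.1109015)^5 − 1 ≈ 0.69191.

69.19%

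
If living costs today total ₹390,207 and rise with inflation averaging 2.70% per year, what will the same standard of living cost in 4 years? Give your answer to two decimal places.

Cumulative price-level factor: (1+2.70%)^4 ≈ 1.1124532634.
Multiplying ₹390,207 by the price-level factor gives the future nominal sum.

₹434,087.05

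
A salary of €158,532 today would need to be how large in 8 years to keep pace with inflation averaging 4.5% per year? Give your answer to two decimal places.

€225,448.45

Cumulative price-level factor: (1+4.5%)^8 ≈ 1.4221006128.
Multiplying €158,532 by the price-level factor gives the future nominal sum.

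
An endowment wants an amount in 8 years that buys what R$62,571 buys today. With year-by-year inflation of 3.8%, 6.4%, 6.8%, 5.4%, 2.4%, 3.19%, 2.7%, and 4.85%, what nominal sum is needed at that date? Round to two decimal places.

R$88,511.64

Cumulative price-level factor: 1.038 × 1.064 × 1.068 × 1.054 × 1.024 × 1.0319 × 1.027 × 1.0485 ≈ 1.4145792802.
The nominal amount required is R$62,571 scaled up by that factor.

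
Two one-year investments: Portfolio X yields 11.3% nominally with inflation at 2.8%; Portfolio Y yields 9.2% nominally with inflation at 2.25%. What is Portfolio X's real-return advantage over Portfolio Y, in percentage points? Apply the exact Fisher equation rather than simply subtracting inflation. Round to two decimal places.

Portfolio X real return: 1.113/1.028 − 1 = 8.268%.
Portfolio Y real return: 1.092/1.0225 − 1 = 6.797%.
Difference: 8.268 − 6.797 = 1.471 pp.

1.47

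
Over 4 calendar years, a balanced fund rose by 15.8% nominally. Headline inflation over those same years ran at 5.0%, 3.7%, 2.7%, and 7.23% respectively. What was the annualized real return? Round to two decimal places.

-0.87%

Cumulative inflation factor: 1.050 × 1.037 × 1.027 × 1.0723 ≈ 1.19910.
Nominal growth factor: 1.15800. Real growth factor = 1.15800 / 1.19910 ≈ 0.96573.
Annualized: 0.96573^(1/4) − 1 ≈ -0.00868.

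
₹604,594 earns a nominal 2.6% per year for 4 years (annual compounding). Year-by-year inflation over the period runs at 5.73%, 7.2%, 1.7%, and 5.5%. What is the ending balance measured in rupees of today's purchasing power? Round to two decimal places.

Nominal value at maturity: ₹604,594 × (1 + 2.6%)^4 ≈ ₹669,966.79.
Price-level factor over 4 years: 1.0573 × 1.072 × 1.017 × 1.055 ≈ 1.2160919961.
The maturity value deflated by that factor is the answer in today's purchasing power.

₹550,917.85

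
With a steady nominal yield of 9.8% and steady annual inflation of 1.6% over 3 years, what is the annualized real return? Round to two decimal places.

With constant rates the annual real return is the same each year: (1+9.8%)/(1+1.6%) − 1 = 0.08071.

8.07%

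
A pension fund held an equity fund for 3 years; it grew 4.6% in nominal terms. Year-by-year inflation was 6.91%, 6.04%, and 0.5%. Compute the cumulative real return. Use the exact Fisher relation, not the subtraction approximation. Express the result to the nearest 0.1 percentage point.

-8.2%

Cumulative inflation factor: 1.0691 × 1.0604 × 1.005 ≈ 1.13934.
Nominal growth factor: 1.04600. Real growth factor = 1.04600 / 1.13934 ≈ 0.91807.
Total real return ≈ -8.1926%.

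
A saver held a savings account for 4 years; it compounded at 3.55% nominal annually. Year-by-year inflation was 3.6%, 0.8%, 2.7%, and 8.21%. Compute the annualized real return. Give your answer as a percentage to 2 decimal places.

Cumulative inflation factor: 1.036 × 1.008 × 1.027 × 1.0821 ≈ 1.16053.
Nominal growth factor: 1.14974. Real growth factor = 1.14974 / 1.16053 ≈ 0.99070.
Annualized: 0.99070^(1/4) − 1 ≈ -0.00233.

-0.23%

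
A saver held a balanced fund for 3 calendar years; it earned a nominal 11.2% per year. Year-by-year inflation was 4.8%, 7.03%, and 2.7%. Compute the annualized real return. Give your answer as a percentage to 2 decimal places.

Cumulative inflation factor: 1.048 × 1.0703 × 1.027 ≈ 1.15196.
Nominal growth factor: 1.37504. Real growth factor = 1.37504 / 1.15196 ≈ 1.19365.
Annualized: 1.19365^(1/3) − 1 ≈ 0.06078.

6.08%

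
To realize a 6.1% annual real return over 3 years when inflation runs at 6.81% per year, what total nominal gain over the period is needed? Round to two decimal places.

Required annual nominal rate: (1+6.1%)(1+6.81%) − 1 = 13.32541%.
Cumulative over 3 years: (1 + 0.1332541)^3 − 1 ≈ 0.45540.

45.54%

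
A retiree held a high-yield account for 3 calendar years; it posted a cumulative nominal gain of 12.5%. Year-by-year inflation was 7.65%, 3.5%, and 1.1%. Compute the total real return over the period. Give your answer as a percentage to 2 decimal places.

Cumulative inflation factor: 1.0765 × 1.035 × 1.011 ≈ 1.12643.
Nominal growth factor: 1.12500. Real growth factor = 1.12500 / 1.12643 ≈ 0.99873.
Total real return ≈ -0.1273%.

-0.13%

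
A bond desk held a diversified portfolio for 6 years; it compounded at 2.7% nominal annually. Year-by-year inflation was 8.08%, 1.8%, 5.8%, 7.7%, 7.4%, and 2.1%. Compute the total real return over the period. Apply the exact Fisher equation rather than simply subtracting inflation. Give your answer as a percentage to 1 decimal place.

Cumulative inflation factor: 1.0808 × 1.018 × 1.058 × 1.077 × 1.074 × 1.021 ≈ 1.37475.
Nominal growth factor: 1.17334. Real growth factor = 1.17334 / 1.37475 ≈ 0.85349.
Total real return ≈ -14.6511%.

-14.7%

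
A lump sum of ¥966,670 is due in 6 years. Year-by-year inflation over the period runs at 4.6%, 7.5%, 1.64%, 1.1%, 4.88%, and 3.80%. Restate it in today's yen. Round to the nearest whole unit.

¥768,479

Price-level factor over 6 years: 1.046 × 1.075 × 1.0164 × 1.011 × 1.0488 × 1.0380 ≈ 1.2578996403.
Purchasing power today: ¥966,670 divided by that factor.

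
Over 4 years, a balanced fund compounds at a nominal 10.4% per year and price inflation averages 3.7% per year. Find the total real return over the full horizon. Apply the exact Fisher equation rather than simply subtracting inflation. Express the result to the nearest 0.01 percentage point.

The annual real rate is (1+10.4%)/(1+3.7%) − 1 = 6.4609%.
Compounded over 4 years: (1 + 0.064609)^4 − 1 ≈ 0.28458.

28.46%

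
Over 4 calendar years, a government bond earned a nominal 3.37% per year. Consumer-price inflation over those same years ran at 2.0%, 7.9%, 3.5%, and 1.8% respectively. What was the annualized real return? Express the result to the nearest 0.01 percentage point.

-0.39%

Cumulative inflation factor: 1.020 × 1.079 × 1.035 × 1.018 ≈ 1.15960.
Nominal growth factor: 1.14177. Real growth factor = 1.14177 / 1.15960 ≈ 0.98462.
Annualized: 0.98462^(1/4) − 1 ≈ -0.00387.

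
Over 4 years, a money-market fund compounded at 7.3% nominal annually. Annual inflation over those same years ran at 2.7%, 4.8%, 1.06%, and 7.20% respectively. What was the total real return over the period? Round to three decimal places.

Cumulative inflation factor: 1.027 × 1.048 × 1.0106 × 1.0720 ≈ 1.16602.
Nominal growth factor: 1.32556. Real growth factor = 1.32556 / 1.16602 ≈ 1.13682.
Total real return ≈ 13.6824%.

13.682%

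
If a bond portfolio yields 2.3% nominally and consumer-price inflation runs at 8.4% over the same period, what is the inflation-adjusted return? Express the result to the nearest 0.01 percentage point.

Real return via the Fisher equation: (1 + 2.3%)/(1 + 8.4%) − 1 = 1.023/1.084 − 1 ≈ -0.05627.

-5.63%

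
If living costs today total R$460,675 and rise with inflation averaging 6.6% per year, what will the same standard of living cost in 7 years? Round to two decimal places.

R$720,601.36

Cumulative price-level factor: (1+6.6%)^7 ≈ 1.5642293588.
Multiplying R$460,675 by the price-level factor gives the future nominal sum.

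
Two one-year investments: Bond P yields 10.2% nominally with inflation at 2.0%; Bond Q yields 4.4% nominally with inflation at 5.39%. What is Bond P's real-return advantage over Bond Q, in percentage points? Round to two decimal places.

Bond P real return: 1.102/1.020 − 1 = 8.039%.
Bond Q real return: 1.044/1.0539 − 1 = -0.939%.
Difference: 8.039 − (-0.939) = 8.978 pp.

8.98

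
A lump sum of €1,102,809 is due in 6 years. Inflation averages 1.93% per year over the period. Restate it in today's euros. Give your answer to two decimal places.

Price-level factor over 6 years: (1 + 1.93%)^6 ≈ 1.1215332285.
Purchasing power today: €1,102,809 divided by that factor.

€983,304.79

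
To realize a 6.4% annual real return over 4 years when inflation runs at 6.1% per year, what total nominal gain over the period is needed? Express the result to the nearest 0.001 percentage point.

62.416%

Required annual nominal rate: (1+6.4%)(1+6.1%) − 1 = 12.8904%.
Cumulative over 4 years: (1 + 0.128904)^4 − 1 ≈ 0.62416.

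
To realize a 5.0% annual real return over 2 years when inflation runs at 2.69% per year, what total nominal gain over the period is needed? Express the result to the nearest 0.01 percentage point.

16.26%

Required annual nominal rate: (1+5.0%)(1+2.69%) − 1 = 7.8245%.
Cumulative over 2 years: (1 + 0.078245)^2 − 1 ≈ 0.16261.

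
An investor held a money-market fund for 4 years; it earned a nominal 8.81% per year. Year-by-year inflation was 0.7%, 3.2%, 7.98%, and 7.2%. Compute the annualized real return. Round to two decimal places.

3.90%

Cumulative inflation factor: 1.007 × 1.032 × 1.0798 × 1.072 ≈ 1.20295.
Nominal growth factor: 1.40177. Real growth factor = 1.40177 / 1.20295 ≈ 1.16527.
Annualized: 1.16527^(1/4) − 1 ≈ 0.03898.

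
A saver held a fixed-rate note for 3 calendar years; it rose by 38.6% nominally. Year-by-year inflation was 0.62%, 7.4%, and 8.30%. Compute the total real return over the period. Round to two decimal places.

18.43%

Cumulative inflation factor: 1.0062 × 1.074 × 1.0830 ≈ 1.17035.
Nominal growth factor: 1.38600. Real growth factor = 1.38600 / 1.17035 ≈ 1.18426.
Total real return ≈ 18.4258%.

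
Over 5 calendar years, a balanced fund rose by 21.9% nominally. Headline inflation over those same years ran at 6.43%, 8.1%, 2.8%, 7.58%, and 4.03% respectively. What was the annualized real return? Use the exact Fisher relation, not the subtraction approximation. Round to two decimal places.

-1.63%

Cumulative inflation factor: 1.0643 × 1.081 × 1.028 × 1.0758 × 1.0403 ≈ 1.32365.
Nominal growth factor: 1.21900. Real growth factor = 1.21900 / 1.32365 ≈ 0.92094.
Annualized: 0.92094^(1/5) − 1 ≈ -0.01634.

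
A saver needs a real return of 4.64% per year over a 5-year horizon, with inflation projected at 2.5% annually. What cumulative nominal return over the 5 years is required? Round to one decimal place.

41.9%

Required annual nominal rate: (1+4.64%)(1+2.5%) − 1 = 7.256%.
Cumulative over 5 years: (1 + 0.07256)^5 − 1 ≈ 0.41941.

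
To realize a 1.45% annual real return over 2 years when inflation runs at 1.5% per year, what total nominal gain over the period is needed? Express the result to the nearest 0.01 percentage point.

6.03%

Required annual nominal rate: (1+1.45%)(1+1.5%) − 1 = 2.97175%.
Cumulative over 2 years: (1 + 0.0297175)^2 − 1 ≈ 0.06032.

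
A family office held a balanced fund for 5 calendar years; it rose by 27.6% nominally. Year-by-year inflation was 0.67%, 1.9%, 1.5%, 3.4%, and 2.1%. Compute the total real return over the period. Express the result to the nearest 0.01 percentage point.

16.08%

Cumulative inflation factor: 1.0067 × 1.019 × 1.015 × 1.034 × 1.021 ≈ 1.09922.
Nominal growth factor: 1.27600. Real growth factor = 1.27600 / 1.09922 ≈ 1.16082.
Total real return ≈ 16.0818%.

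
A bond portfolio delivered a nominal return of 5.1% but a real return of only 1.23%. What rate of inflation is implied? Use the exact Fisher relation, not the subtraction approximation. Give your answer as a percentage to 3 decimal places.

From (1+r_nom) = (1+r_real)(1+π), we get 1+π = (1 + 5.1%)/(1 + 1.23%) = 1.051/1.0123 ≈ 1.03823.
So π ≈ 3.8230%.

3.823%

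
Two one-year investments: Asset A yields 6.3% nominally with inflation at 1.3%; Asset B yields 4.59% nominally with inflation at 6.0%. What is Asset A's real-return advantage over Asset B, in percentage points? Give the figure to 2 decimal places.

6.27

Asset A real return: 1.063/1.013 − 1 = 4.936%.
Asset B real return: 1.0459/1.060 − 1 = -1.330%.
Difference: 4.936 − (-1.330) = 6.266 pp.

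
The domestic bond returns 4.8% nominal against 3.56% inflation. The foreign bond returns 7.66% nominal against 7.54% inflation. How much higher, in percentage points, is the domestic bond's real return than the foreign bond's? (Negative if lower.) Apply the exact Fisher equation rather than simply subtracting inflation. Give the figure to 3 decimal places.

The domestic bond real return: 1.048/1.0356 − 1 = 1.1974%.
The foreign bond real return: 1.0766/1.0754 − 1 = 0.1116%.
Difference: 1.1974 − 0.1116 = 1.0858 pp.

1.086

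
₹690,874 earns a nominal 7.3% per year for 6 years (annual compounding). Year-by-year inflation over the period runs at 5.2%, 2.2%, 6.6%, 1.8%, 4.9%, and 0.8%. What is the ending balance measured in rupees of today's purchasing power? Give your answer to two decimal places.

Nominal value at maturity: ₹690,874 × (1 + 7.3%)^6 ≈ ₹1,054,380.05.
Price-level factor over 6 years: 1.052 × 1.022 × 1.066 × 1.018 × 1.049 × 1.008 ≈ 1.2336945285.
The maturity value deflated by that factor is the answer in today's purchasing power.

₹854,652.45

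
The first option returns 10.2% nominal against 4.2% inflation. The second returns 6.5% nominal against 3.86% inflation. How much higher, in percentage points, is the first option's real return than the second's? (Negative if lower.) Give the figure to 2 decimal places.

The first option real return: 1.102/1.042 − 1 = 5.758%.
The second real return: 1.065/1.0386 − 1 = 2.542%.
Difference: 5.758 − 2.542 = 3.216 pp.

3.22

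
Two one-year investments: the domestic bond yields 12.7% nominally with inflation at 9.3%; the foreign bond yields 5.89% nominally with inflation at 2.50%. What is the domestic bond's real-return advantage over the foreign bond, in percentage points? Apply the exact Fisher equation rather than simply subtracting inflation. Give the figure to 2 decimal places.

The domestic bond real return: 1.127/1.093 − 1 = 3.111%.
The foreign bond real return: 1.0589/1.0250 − 1 = 3.307%.
Difference: 3.111 − 3.307 = -0.196 pp.

-0.20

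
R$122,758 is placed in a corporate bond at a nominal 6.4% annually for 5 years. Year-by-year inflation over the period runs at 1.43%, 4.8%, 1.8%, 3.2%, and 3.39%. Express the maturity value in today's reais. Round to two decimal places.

Nominal value at maturity: R$122,758 × (1 + 6.4%)^5 ≈ R$167,400.96.
Price-level factor over 5 years: 1.0143 × 1.048 × 1.018 × 1.032 × 1.0339 ≈ 1.1546057574.
Dividing the nominal maturity value by the price-level factor gives the value in today's money.

R$144,985.38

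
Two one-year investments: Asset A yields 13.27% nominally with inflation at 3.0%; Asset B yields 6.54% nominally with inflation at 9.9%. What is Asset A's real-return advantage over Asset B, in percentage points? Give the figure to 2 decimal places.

13.03

Asset A real return: 1.1327/1.030 − 1 = 9.971%.
Asset B real return: 1.0654/1.099 − 1 = -3.057%.
Difference: 9.971 − (-3.057) = 13.028 pp.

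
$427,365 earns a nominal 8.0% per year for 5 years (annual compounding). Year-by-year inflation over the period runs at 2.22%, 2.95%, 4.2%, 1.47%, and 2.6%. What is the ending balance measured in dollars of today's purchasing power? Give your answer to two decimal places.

Nominal value at maturity: $427,365 × (1 + 8.0%)^5 ≈ $627,939.39.
Price-level factor over 5 years: 1.0222 × 1.0295 × 1.042 × 1.0147 × 1.026 ≈ 1.1416026486.
Dividing the nominal maturity value by the price-level factor gives the value in today's money.

$550,050.75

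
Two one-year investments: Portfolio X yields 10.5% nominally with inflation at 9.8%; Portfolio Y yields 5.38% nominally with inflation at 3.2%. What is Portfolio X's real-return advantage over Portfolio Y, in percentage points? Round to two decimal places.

Portfolio X real return: 1.105/1.098 − 1 = 0.638%.
Portfolio Y real return: 1.0538/1.032 − 1 = 2.112%.
Difference: 0.638 − 2.112 = -1.474 pp.

-1.47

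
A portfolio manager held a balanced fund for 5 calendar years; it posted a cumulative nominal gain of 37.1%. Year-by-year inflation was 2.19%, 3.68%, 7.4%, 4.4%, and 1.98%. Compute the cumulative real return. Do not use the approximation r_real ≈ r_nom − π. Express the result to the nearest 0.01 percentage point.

13.17%

Cumulative inflation factor: 1.0219 × 1.0368 × 1.074 × 1.044 × 1.0198 ≈ 1.21150.
Nominal growth factor: 1.37100. Real growth factor = 1.37100 / 1.21150 ≈ 1.13166.
Total real return ≈ 13.1656%.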